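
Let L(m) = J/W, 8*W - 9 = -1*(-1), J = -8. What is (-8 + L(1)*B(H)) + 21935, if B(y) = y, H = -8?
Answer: 109891/5 ≈ 21978.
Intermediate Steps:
W = 5/4 (W = 9/8 + (-1*(-1))/8 = 9/8 + (⅛)*1 = 9/8 + ⅛ = 5/4 ≈ 1.2500)
L(m) = -32/5 (L(m) = -8/5/4 = -8*⅘ = -32/5)
(-8 + L(1)*B(H)) + 21935 = (-8 - 32/5*(-8)) + 21935 = (-8 + 256/5) + 21935 = 216/5 + 21935 = 109891/5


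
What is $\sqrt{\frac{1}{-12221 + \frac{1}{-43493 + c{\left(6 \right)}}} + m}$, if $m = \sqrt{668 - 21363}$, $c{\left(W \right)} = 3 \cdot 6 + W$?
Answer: $\frac{\sqrt{-923689560034 + 11288410134424900 i \sqrt{20695}}}{106246930} \approx 8.4811 + 8.4811 i$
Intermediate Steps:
$c{\left(W \right)} = 18 + W$
$m = i \sqrt{20695}$ ($m = \sqrt{-20695} = i \sqrt{20695} \approx 143.86 i$)
$\sqrt{\frac{1}{-12221 + \frac{1}{-43493 + c{\left(6 \right)}}} + m} = \sqrt{\frac{1}{-12221 + \frac{1}{-43493 + \left(18 + 6\right)}} + i \sqrt{20695}} = \sqrt{\frac{1}{-12221 + \frac{1}{-43493 + 24}} + i \sqrt{20695}} = \sqrt{\frac{1}{-12221 + \frac{1}{-43469}} + i \sqrt{20695}} = \sqrt{\frac{1}{-12221 - \frac{1}{43469}} + i \sqrt{20695}} = \sqrt{\frac{1}{- \frac{531234650}{43469}} + i \sqrt{20695}} = \sqrt{- \frac{43469}{531234650} + i \sqrt{20695}}$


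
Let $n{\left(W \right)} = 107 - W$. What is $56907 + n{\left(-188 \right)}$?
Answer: $57202$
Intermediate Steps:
$56907 + n{\left(-188 \right)} = 56907 + \left(107 - -188\right) = 56907 + \left(107 + 188\right) = 56907 + 295 = 57202$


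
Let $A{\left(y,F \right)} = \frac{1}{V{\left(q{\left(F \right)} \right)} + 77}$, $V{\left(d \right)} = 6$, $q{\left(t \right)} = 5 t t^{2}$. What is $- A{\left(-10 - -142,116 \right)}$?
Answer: $- \frac{1}{83} \approx -0.012048$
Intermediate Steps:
$q{\left(t \right)} = 5 t^{3}$
$A{\left(y,F \right)} = \frac{1}{83}$ ($A{\left(y,F \right)} = \frac{1}{6 + 77} = \frac{1}{83}$)
$- A{\left(-10 - -142,116 \right)} = \left(-1\right) \frac{1}{83} = - \frac{1}{83}$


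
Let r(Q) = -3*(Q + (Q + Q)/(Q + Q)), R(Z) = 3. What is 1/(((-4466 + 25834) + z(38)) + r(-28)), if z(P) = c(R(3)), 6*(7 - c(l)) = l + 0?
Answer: 2/42911 ≈ 4.6608e-5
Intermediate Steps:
c(l) = 7 - l/6 (c(l) = 7 - (l + 0)/6 = 7 - l/6)
z(P) = 13/2 (z(P) = 7 - 1/6*3 = 7 - 1/2 = 13/2)
r(Q) = -3 - 3*Q (r(Q) = -3*(Q + (2*Q)/((2*Q))) = -3*(Q + (2*Q)*(1/(2*Q))) = -3*(Q + 1) = -3*(1 + Q) = -3 - 3*Q)
1/(((-4466 + 25834) + z(38)) + r(-28)) = 1/(((-4466 + 25834) + 13/2) + (-3 - 3*(-28))) = 1/((21368 + 13/2) + (-3 + 84)) = 1/(42749/2 + 81) = 1/(42911/2) = 2/42911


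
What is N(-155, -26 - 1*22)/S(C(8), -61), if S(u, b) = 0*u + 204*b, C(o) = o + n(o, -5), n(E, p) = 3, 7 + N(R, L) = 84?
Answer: -77/12444 ≈ -0.0061877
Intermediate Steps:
N(R, L) = 77 (N(R, L) = -7 + 84 = 77)
C(o) = 3 + o (C(o) = o + 3 = 3 + o)
S(u, b) = 204*b (S(u, b) = 0 + 204*b = 204*b)
N(-155, -26 - 1*22)/S(C(8), -61) = 77/((204*(-61))) = 77/(-12444) = 77*(-1/12444) = -77/12444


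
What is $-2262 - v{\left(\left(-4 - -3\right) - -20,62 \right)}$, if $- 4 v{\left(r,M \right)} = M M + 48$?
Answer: $-1289$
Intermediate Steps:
$v{\left(r,M \right)} = -12 - \frac{M^{2}}{4}$ ($v{\left(r,M \right)} = - \frac{M M + 48}{4} = - \frac{M^{2} + 48}{4} = - \frac{48 + M^{2}}{4} = -12 - \frac{M^{2}}{4}$)
$-2262 - v{\left(\left(-4 - -3\right) - -20,62 \right)} = -2262 - \left(-12 - \frac{62^{2}}{4}\right) = -2262 - \left(-12 - 961\right) = -2262 - -973 = -2262 + 973 = -1289$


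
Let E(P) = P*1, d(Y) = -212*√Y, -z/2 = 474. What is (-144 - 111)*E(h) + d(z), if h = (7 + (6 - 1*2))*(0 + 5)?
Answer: -14025 - 424*I*√237 ≈ -14025.0 - 6527.4*I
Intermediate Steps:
z = -948 (z = -2*474 = -948)
h = 55 (h = (7 + (6 - 2))*5 = (7 + 4)*5 = 11*5 = 55)
E(P) = P
(-144 - 111)*E(h) + d(z) = (-144 - 111)*55 - 424*I*√237 = -255*55 - 424*I*√237 = -14025 - 424*I*√237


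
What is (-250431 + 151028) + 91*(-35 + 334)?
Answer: -72194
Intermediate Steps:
(-250431 + 151028) + 91*(-35 + 334) = -99403 + 91*299 = -99403 + 27209 = -72194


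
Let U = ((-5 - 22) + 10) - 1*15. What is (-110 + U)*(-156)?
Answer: 22152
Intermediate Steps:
U = -32 (U = (-27 + 10) - 15 = -17 - 15 = -32)
(-110 + U)*(-156) = (-110 - 32)*(-156) = -142*(-156) = 22152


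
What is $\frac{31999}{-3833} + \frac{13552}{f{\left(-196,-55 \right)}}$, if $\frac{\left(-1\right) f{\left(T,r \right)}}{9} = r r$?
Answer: $- \frac{7629071}{862425} \approx -8.8461$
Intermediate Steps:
$f{\left(T,r \right)} = - 9 r^{2}$ ($f{\left(T,r \right)} = - 9 r r = - 9 r^{2}$)
$\frac{31999}{-3833} + \frac{13552}{f{\left(-196,-55 \right)}} = \frac{31999}{-3833} + \frac{13552}{\left(-9\right) \left(-55\right)^{2}} = 31999 \left(- \frac{1}{3833}\right) + \frac{13552}{\left(-9\right) 3025} = - \frac{31999}{3833} + \frac{13552}{-27225} = - \frac{31999}{3833} + 13552 \left(- \frac{1}{27225}\right) = - \frac{31999}{3833} - \frac{112}{225} = - \frac{7629071}{862425}$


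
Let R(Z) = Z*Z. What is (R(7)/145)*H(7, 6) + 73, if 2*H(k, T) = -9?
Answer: 20729/290 ≈ 71.479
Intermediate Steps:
R(Z) = Z**2
H(k, T) = -9/2 (H(k, T) = (1/2)*(-9) = -9/2)
(R(7)/145)*H(7, 6) + 73 = (7**2/145)*(-9/2) + 73 = (49*(1/145))*(-9/2) + 73 = (49/145)*(-9/2) + 73 = -441/290 + 73 = 20729/290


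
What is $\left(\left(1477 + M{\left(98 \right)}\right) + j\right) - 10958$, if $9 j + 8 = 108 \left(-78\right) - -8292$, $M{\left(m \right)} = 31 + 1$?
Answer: $- \frac{85181}{9} \approx -9464.6$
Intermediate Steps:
$M{\left(m \right)} = 32$
$j = - \frac{140}{9}$ ($j = - \frac{8}{9} + \frac{108 \left(-78\right) - -8292}{9} = - \frac{8}{9} + \frac{-8424 + 8292}{9} = - \frac{8}{9} + \frac{1}{9} \left(-132\right) = - \frac{8}{9} - \frac{44}{3} = - \frac{140}{9} \approx -15.556$)
$\left(\left(1477 + M{\left(98 \right)}\right) + j\right) - 10958 = \left(\left(1477 + 32\right) - \frac{140}{9}\right) - 10958 = \left(1509 - \frac{140}{9}\right) - 10958 = \frac{13441}{9} - 10958 = - \frac{85181}{9}$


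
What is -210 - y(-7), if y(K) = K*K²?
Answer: 133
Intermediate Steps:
y(K) = K³
-210 - y(-7) = -210 - 1*(-7)³ = -210 - 1*(-343) = -210 + 343 = 133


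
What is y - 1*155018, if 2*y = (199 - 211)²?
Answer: -154946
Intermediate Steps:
y = 72 (y = (199 - 211)²/2 = (½)*(-12)² = (½)*144 = 72)
y - 1*155018 = 72 - 1*155018 = 72 - 155018 = -154946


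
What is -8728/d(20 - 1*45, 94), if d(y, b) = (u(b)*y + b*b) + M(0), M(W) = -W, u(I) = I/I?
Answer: -8728/8811 ≈ -0.99058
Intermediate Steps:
u(I) = 1
d(y, b) = y + b² (d(y, b) = (1*y + b*b) - 1*0 = (y + b²) + 0 = y + b²)
-8728/d(20 - 1*45, 94) = -8728/((20 - 1*45) + 94²) = -8728/((20 - 45) + 8836) = -8728/(-25 + 8836) = -8728/8811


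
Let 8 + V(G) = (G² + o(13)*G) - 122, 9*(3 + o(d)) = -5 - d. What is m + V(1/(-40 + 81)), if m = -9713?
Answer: -16546287/1681 ≈ -9843.1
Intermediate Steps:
o(d) = -32/9 - d/9 (o(d) = -3 + (-5 - d)/9 = -3 + (-5/9 - d/9) = -32/9 - d/9)
V(G) = -130 + G² - 5*G (V(G) = -8 + ((G² + (-32/9 - ⅑*13)*G) - 122) = -8 + ((G² + (-32/9 - 13/9)*G) - 122) = -8 + ((G² - 5*G) - 122) = -8 + (-122 + G² - 5*G) = -130 + G² - 5*G)
m + V(1/(-40 + 81)) = -9713 + (-130 + (1/(-40 + 81))² - 5/(-40 + 81)) = -9713 + (-130 + (1/41)² - 5/41) = -9713 + (-130 + (1/41)² - 5*1/41) = -9713 + (-130 + 1/1681 - 5/41) = -9713 - 218734/1681 = -16546287/1681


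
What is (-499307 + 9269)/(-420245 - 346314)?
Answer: 490038/766559 ≈ 0.63927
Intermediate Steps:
(-499307 + 9269)/(-420245 - 346314) = -490038/(-766559) = -490038*(-1/766559) = 490038/766559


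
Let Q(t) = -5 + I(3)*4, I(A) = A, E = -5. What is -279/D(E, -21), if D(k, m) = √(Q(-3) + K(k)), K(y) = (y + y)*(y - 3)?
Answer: -93*√87/29 ≈ -29.912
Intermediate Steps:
Q(t) = 7 (Q(t) = -5 + 3*4 = -5 + 12 = 7)
K(y) = 2*y*(-3 + y) (K(y) = (2*y)*(-3 + y) = 2*y*(-3 + y))
D(k, m) = √(7 + 2*k*(-3 + k))
-279/D(E, -21) = -279/√(7 + 2*(-5)*(-3 - 5)) = -279/√(7 + 2*(-5)*(-8)) = -279/√(7 + 80) = -279*√87/87 = -93*√87/29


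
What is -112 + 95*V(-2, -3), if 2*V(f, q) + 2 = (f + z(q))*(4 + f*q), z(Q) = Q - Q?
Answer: -1157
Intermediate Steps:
z(Q) = 0
V(f, q) = -1 + f*(4 + f*q)/2 (V(f, q) = -1 + ((f + 0)*(4 + f*q))/2 = -1 + (f*(4 + f*q))/2 = -1 + f*(4 + f*q)/2)
-112 + 95*V(-2, -3) = -112 + 95*(-1 + 2*(-2) + (½)*(-3)*(-2)²) = -112 + 95*(-1 - 4 + (½)*(-3)*4) = -112 + 95*(-1 - 4 - 6) = -112 + 95*(-11) = -112 - 1045 = -1157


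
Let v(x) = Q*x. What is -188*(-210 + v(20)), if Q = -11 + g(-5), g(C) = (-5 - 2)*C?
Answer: -50760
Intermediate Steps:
g(C) = -7*C
Q = 24 (Q = -11 - 7*(-5) = -11 + 35 = 24)
v(x) = 24*x
-188*(-210 + v(20)) = -188*(-210 + 24*20) = -188*(-210 + 480) = -188*270 = -50760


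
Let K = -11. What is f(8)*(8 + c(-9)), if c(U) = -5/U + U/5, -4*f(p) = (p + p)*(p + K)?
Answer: 1216/15 ≈ 81.067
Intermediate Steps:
f(p) = -p*(-11 + p)/2 (f(p) = -(p + p)*(p - 11)/4 = -2*p*(-11 + p)/4 = -p*(-11 + p)/2)
c(U) = -5/U + U/5 (c(U) = -5/U + U*(1/5) = -5/U + U/5)
f(8)*(8 + c(-9)) = ((1/2)*8*(11 - 1*8))*(8 + (-5/(-9) + (1/5)*(-9))) = ((1/2)*8*(11 - 8))*(8 + (-5*(-1/9) - 9/5)) = ((1/2)*8*3)*(8 + (5/9 - 9/5)) = 12*(8 - 56/45) = 12*(304/45) = 1216/15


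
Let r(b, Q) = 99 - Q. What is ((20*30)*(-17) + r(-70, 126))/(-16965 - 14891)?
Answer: 10227/31856 ≈ 0.32104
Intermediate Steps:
((20*30)*(-17) + r(-70, 126))/(-16965 - 14891) = ((20*30)*(-17) + (99 - 1*126))/(-16965 - 14891) = (600*(-17) + (99 - 126))/(-31856) = (-10200 - 27)*(-1/31856) = -10227*(-1/31856) = 10227/31856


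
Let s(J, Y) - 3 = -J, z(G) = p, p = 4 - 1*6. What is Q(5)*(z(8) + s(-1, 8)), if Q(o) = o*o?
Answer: 50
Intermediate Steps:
Q(o) = o**2
p = -2 (p = 4 - 6 = -2)
z(G) = -2
s(J, Y) = 3 - J
Q(5)*(z(8) + s(-1, 8)) = 5**2*(-2 + (3 - 1*(-1))) = 25*(-2 + (3 + 1)) = 25*(-2 + 4) = 25*2 = 50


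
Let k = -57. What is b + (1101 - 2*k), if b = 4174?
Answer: 5389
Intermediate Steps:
b + (1101 - 2*k) = 4174 + (1101 - 2*(-57)) = 4174 + (1101 + 114) = 4174 + 1215 = 5389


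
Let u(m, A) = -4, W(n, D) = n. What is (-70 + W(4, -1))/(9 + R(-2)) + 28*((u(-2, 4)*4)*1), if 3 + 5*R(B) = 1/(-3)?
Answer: -11398/25 ≈ -455.92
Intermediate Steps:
R(B) = -⅔ (R(B) = -⅗ + (⅕)/(-3) = -⅗ + (⅕)*(-⅓) = -⅗ - 1/15 = -⅔)
(-70 + W(4, -1))/(9 + R(-2)) + 28*((u(-2, 4)*4)*1) = (-70 + 4)/(9 - ⅔) + 28*(-4*4*1) = -66/25/3 + 28*(-16*1) = -66*3/25 + 28*(-16) = -198/25 - 448 = -11398/25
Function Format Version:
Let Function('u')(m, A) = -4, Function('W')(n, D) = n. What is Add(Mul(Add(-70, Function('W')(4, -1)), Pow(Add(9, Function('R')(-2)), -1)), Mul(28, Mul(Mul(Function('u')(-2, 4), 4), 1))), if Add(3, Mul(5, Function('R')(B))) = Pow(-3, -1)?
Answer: Rational(-11398, 25) ≈ -455.92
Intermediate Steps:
Function('R')(B) = Rational(-2, 3) (Function('R')(B) = Add(Rational(-3, 5), Mul(Rational(1, 5), Pow(-3, -1))) = Add(Rational(-3, 5), Mul(Rational(1, 5), Rational(-1, 3))) = Add(Rational(-3, 5), Rational(-1, 15)) = Rational(-2, 3))
Add(Mul(Add(-70, Function('W')(4, -1)), Pow(Add(9, Function('R')(-2)), -1)), Mul(28, Mul(Mul(Function('u')(-2, 4), 4), 1))) = Add(Mul(Add(-70, 4), Pow(Add(9, Rational(-2, 3)), -1)), Mul(28, Mul(Mul(-4, 4), 1))) = Add(Mul(-66, Pow(Rational(25, 3), -1)), Mul(28, Mul(-16, 1))) = Add(Mul(-66, Rational(3, 25)), Mul(28, -16)) = Add(Rational(-198, 25), -448) = Rational(-11398, 25)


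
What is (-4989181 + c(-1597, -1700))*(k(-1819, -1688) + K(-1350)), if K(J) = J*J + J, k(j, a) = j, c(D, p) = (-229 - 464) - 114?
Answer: -9078439858028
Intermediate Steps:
c(D, p) = -807 (c(D, p) = -693 - 114 = -807)
K(J) = J + J**2 (K(J) = J**2 + J = J + J**2)
(-4989181 + c(-1597, -1700))*(k(-1819, -1688) + K(-1350)) = (-4989181 - 807)*(-1819 - 1350*(1 - 1350)) = -4989988*(-1819 - 1350*(-1349)) = -4989988*(-1819 + 1821150) = -4989988*1819331 = -9078439858028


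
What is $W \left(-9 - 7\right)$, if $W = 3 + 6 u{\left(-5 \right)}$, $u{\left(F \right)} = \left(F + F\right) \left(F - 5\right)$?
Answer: $-9648$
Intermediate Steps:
$u{\left(F \right)} = 2 F \left(-5 + F\right)$
$W = 603$ ($W = 3 + 6 \cdot 2 \left(-5\right) \left(-5 - 5\right) = 3 + 6 \cdot 2 \left(-5\right) \left(-10\right) = 3 + 6 \cdot 100 = 3 + 600 = 603$)
$W \left(-9 - 7\right) = 603 \left(-9 - 7\right) = 603 \left(-16\right) = -9648$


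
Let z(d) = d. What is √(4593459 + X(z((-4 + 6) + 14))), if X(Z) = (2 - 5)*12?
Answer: √4593423 ≈ 2143.2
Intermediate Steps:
X(Z) = -36 (X(Z) = -3*12 = -36)
√(4593459 + X(z((-4 + 6) + 14))) = √(4593459 - 36) = √4593423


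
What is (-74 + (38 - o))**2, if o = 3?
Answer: 1521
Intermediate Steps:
(-74 + (38 - o))**2 = (-74 + (38 - 1*3))**2 = (-74 + (38 - 3))**2 = (-74 + 35)**2 = (-39)**2 = 1521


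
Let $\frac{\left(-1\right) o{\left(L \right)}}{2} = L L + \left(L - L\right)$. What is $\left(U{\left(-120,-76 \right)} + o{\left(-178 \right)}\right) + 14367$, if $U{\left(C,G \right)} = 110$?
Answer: $-48891$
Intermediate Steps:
$o{\left(L \right)} = - 2 L^{2}$ ($o{\left(L \right)} = - 2 \left(L L + \left(L - L\right)\right) = - 2 \left(L^{2} + 0\right) = - 2 L^{2}$)
$\left(U{\left(-120,-76 \right)} + o{\left(-178 \right)}\right) + 14367 = \left(110 - 2 \left(-178\right)^{2}\right) + 14367 = \left(110 - 63368\right) + 14367 = -63258 + 14367 = -48891$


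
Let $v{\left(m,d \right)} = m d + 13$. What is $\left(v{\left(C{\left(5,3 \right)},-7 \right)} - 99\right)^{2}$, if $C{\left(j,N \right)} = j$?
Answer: $14641$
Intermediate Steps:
$v{\left(m,d \right)} = 13 + d m$ ($v{\left(m,d \right)} = d m + 13 = 13 + d m$)
$\left(v{\left(C{\left(5,3 \right)},-7 \right)} - 99\right)^{2} = \left(\left(13 - 35\right) - 99\right)^{2} = \left(-22 - 99\right)^{2} = \left(-121\right)^{2} = 14641$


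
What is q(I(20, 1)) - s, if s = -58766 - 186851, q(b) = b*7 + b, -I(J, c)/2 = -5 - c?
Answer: 245713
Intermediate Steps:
I(J, c) = 10 + 2*c (I(J, c) = -2*(-5 - c) = 10 + 2*c)
q(b) = 8*b (q(b) = 7*b + b = 8*b)
s = -245617
q(I(20, 1)) - s = 8*(10 + 2*1) - 1*(-245617) = 8*(10 + 2) + 245617 = 8*12 + 245617 = 96 + 245617 = 245713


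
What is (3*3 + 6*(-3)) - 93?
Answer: -102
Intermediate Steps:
(3*3 + 6*(-3)) - 93 = (9 - 18) - 93 = -9 - 93 = -102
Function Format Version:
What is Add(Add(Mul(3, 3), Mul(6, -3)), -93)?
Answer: -102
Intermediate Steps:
Add(Add(Mul(3, 3), Mul(6, -3)), -93) = Add(Add(9, -18), -93) = Add(-9, -93) = -102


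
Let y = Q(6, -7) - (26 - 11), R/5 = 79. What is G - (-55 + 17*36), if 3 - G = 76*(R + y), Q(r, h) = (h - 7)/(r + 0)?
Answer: -87770/3 ≈ -29257.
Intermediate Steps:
Q(r, h) = (-7 + h)/r
R = 395 (R = 5*79 = 395)
y = -52/3 (y = (-7 - 7)/6 - (26 - 11) = (1/6)*(-14) - 1*15 = -7/3 - 15 = -52/3 ≈ -17.333)
G = -86099/3 (G = 3 - 76*(395 - 52/3) = 3 - 76*1133/3 = 3 - 1*86108/3 = 3 - 86108/3 = -86099/3 ≈ -28700.)
G - (-55 + 17*36) = -86099/3 - (-55 + 17*36) = -86099/3 - (-55 + 612) = -86099/3 - 1*557 = -86099/3 - 557 = -87770/3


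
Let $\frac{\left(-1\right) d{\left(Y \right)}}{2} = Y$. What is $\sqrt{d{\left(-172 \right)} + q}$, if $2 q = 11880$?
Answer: $2 \sqrt{1571} \approx 79.272$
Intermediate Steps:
$q = 5940$ ($q = \frac{1}{2} \cdot 11880 = 5940$)
$d{\left(Y \right)} = - 2 Y$
$\sqrt{d{\left(-172 \right)} + q} = \sqrt{\left(-2\right) \left(-172\right) + 5940} = \sqrt{344 + 5940} = \sqrt{6284} = 2 \sqrt{1571}$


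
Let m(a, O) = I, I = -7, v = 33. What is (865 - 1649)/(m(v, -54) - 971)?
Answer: 392/489 ≈ 0.80164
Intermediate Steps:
m(a, O) = -7
(865 - 1649)/(m(v, -54) - 971) = (865 - 1649)/(-7 - 971) = -784/(-978) = -784*(-1/978) = 392/489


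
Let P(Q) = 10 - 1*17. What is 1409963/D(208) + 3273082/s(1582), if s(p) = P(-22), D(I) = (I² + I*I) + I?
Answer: -283884170611/607152 ≈ -4.6757e+5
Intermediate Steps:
D(I) = I + 2*I² (D(I) = (I² + I²) + I = 2*I² + I = I + 2*I²)
P(Q) = -7 (P(Q) = 10 - 17 = -7)
s(p) = -7
1409963/D(208) + 3273082/s(1582) = 1409963/((208*(1 + 2*208))) + 3273082/(-7) = 1409963/((208*(1 + 416))) + 3273082*(-⅐) = 1409963/((208*417)) - 3273082/7 = 1409963/86736 - 3273082/7 = -283884170611/607152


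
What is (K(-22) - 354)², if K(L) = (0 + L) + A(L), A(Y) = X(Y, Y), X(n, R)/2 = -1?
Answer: 142884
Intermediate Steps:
X(n, R) = -2 (X(n, R) = 2*(-1) = -2)
A(Y) = -2
K(L) = -2 + L (K(L) = (0 + L) - 2 = L - 2 = -2 + L)
(K(-22) - 354)² = ((-2 - 22) - 354)² = (-24 - 354)² = (-378)² = 142884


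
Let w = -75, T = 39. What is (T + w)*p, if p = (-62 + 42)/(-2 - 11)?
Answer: -720/13 ≈ -55.385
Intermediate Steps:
p = 20/13 (p = -20/(-13) = -20*(-1/13) = 20/13 ≈ 1.5385)
(T + w)*p = (39 - 75)*(20/13) = -36*20/13 = -720/13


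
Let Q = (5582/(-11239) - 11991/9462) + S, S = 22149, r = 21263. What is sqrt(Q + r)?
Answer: sqrt(54546999725415652766)/35447806 ≈ 208.35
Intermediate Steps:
Q = 785070927183/35447806 (Q = (5582/(-11239) - 11991/9462) + 22149 = (5582*(-1/11239) - 11991*1/9462) + 22149 = (-5582/11239 - 3997/3154) + 22149 = -62527911/35447806 + 22149 = 785070927183/35447806 ≈ 22147.)
sqrt(Q + r) = sqrt(785070927183/35447806 + 21263) = sqrt(1538797626161/35447806) = sqrt(54546999725415652766)/35447806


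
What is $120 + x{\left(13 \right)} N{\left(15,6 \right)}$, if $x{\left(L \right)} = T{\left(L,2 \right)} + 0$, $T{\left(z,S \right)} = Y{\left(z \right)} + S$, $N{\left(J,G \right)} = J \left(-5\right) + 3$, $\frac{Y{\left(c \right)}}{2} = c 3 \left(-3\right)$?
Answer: $16824$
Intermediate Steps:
$Y{\left(c \right)} = - 18 c$ ($Y{\left(c \right)} = 2 c 3 \left(-3\right) = 2 \cdot 3 c \left(-3\right) = 2 \left(- 9 c\right) = - 18 c$)
$N{\left(J,G \right)} = 3 - 5 J$ ($N{\left(J,G \right)} = - 5 J + 3 = 3 - 5 J$)
$T{\left(z,S \right)} = S - 18 z$ ($T{\left(z,S \right)} = - 18 z + S = S - 18 z$)
$x{\left(L \right)} = 2 - 18 L$ ($x{\left(L \right)} = \left(2 - 18 L\right) + 0 = 2 - 18 L$)
$120 + x{\left(13 \right)} N{\left(15,6 \right)} = 120 + \left(2 - 234\right) \left(3 - 75\right) = 120 - -16704 = 120 + 16704 = 16824$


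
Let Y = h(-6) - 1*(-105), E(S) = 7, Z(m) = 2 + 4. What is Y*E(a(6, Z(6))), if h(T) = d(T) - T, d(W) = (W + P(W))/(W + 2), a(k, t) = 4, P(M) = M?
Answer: 798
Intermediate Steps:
Z(m) = 6
d(W) = 2*W/(2 + W) (d(W) = (W + W)/(W + 2) = (2*W)/(2 + W) = 2*W/(2 + W))
h(T) = -T + 2*T/(2 + T) (h(T) = 2*T/(2 + T) - T = -T + 2*T/(2 + T))
Y = 114 (Y = -1*(-6)²/(2 - 6) - 1*(-105) = -1*36/(-4) + 105 = -1*36*(-¼) + 105 = 9 + 105 = 114)
Y*E(a(6, Z(6))) = 114*7 = 798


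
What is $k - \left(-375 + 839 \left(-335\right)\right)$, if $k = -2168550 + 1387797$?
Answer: $-499313$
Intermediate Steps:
$k = -780753$
$k - \left(-375 + 839 \left(-335\right)\right) = -780753 - \left(-375 + 839 \left(-335\right)\right) = -780753 - \left(-375 - 281065\right) = -780753 - -281440 = -780753 + 281440 = -499313$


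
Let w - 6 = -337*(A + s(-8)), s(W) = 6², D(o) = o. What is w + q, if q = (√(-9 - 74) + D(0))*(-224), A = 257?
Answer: -98735 - 224*I*√83 ≈ -98735.0 - 2040.7*I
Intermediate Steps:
q = -224*I*√83 (q = (√(-9 - 74) + 0)*(-224) = (√(-83) + 0)*(-224) = (I*√83 + 0)*(-224) = (I*√83)*(-224) = -224*I*√83 ≈ -2040.7*I)
s(W) = 36
w = -98735 (w = 6 - 337*(257 + 36) = 6 - 337*293 = 6 - 98741 = -98735)
w + q = -98735 - 224*I*√83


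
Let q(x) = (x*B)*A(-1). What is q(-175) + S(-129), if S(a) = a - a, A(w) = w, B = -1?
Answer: -175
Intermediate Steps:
q(x) = x (q(x) = (x*(-1))*(-1) = -x*(-1) = x)
S(a) = 0
q(-175) + S(-129) = -175 + 0 = -175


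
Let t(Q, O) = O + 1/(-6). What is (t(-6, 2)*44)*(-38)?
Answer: -9196/3 ≈ -3065.3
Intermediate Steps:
t(Q, O) = -⅙ + O (t(Q, O) = O + 1*(-⅙) = O - ⅙ = -⅙ + O)
(t(-6, 2)*44)*(-38) = ((-⅙ + 2)*44)*(-38) = ((11/6)*44)*(-38) = (242/3)*(-38) = -9196/3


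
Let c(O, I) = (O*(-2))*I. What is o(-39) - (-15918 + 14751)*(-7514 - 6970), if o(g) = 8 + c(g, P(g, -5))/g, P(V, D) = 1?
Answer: -16902822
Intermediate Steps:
c(O, I) = -2*I*O (c(O, I) = (-2*O)*I = -2*I*O)
o(g) = 6 (o(g) = 8 + (-2*1*g)/g = 8 + (-2*g)/g = 8 - 2 = 6)
o(-39) - (-15918 + 14751)*(-7514 - 6970) = 6 - (-15918 + 14751)*(-7514 - 6970) = 6 - (-1167)*(-14484) = 6 - 1*16902828 = 6 - 16902828 = -16902822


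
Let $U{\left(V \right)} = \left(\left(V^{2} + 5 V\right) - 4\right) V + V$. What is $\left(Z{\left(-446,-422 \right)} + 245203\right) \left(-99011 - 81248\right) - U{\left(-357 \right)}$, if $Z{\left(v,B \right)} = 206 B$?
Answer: $-28484911212$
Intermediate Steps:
$U{\left(V \right)} = V + V \left(-4 + V^{2} + 5 V\right)$ ($U{\left(V \right)} = \left(-4 + V^{2} + 5 V\right) V + V = V \left(-4 + V^{2} + 5 V\right) + V = V + V \left(-4 + V^{2} + 5 V\right)$)
$\left(Z{\left(-446,-422 \right)} + 245203\right) \left(-99011 - 81248\right) - U{\left(-357 \right)} = \left(206 \left(-422\right) + 245203\right) \left(-99011 - 81248\right) - - 357 \left(-3 + \left(-357\right)^{2} + 5 \left(-357\right)\right) = \left(-86932 + 245203\right) \left(-99011 - 81248\right) - - 357 \left(-3 + 127449 - 1785\right) = 158271 \left(-99011 - 81248\right) - \left(-357\right) 125661 = 158271 \left(-180259\right) - -44860977 = -28529772189 + 44860977 = -28484911212$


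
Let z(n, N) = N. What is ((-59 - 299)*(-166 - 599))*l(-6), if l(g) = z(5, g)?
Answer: -1643220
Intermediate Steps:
l(g) = g
((-59 - 299)*(-166 - 599))*l(-6) = ((-59 - 299)*(-166 - 599))*(-6) = -358*(-765)*(-6) = 273870*(-6) = -1643220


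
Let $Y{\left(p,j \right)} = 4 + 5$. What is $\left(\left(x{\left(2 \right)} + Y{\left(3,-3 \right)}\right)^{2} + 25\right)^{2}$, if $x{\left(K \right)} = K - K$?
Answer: $11236$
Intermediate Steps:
$x{\left(K \right)} = 0$
$Y{\left(p,j \right)} = 9$
$\left(\left(x{\left(2 \right)} + Y{\left(3,-3 \right)}\right)^{2} + 25\right)^{2} = \left(\left(0 + 9\right)^{2} + 25\right)^{2} = \left(9^{2} + 25\right)^{2} = \left(81 + 25\right)^{2} = 106^{2} = 11236$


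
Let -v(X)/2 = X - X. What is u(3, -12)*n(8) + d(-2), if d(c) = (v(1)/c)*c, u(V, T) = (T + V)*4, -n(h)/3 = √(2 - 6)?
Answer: 216*I ≈ 216.0*I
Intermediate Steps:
n(h) = -6*I (n(h) = -3*√(2 - 6) = -6*I)
u(V, T) = 4*T + 4*V
v(X) = 0 (v(X) = -2*(X - X) = -2*0 = 0)
d(c) = 0 (d(c) = (0/c)*c = 0*c = 0)
u(3, -12)*n(8) + d(-2) = (4*(-12) + 4*3)*(-6*I) + 0 = (-48 + 12)*(-6*I) + 0 = -(-216)*I + 0 = 216*I + 0 = 216*I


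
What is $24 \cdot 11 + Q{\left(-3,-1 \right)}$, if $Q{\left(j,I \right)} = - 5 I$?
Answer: $269$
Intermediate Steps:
$24 \cdot 11 + Q{\left(-3,-1 \right)} = 24 \cdot 11 - -5 = 264 + 5 = 269$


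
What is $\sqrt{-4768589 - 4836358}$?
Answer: $i \sqrt{9604947} \approx 3099.2 i$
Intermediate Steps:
$\sqrt{-4768589 - 4836358} = \sqrt{-9604947} = i \sqrt{9604947}$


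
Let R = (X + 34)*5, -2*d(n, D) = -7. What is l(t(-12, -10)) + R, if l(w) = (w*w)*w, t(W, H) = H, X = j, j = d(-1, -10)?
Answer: -1625/2 ≈ -812.50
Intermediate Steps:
d(n, D) = 7/2 (d(n, D) = -½*(-7) = 7/2)
j = 7/2 ≈ 3.5000
X = 7/2 ≈ 3.5000
R = 375/2 (R = (7/2 + 34)*5 = (75/2)*5 = 375/2 ≈ 187.50)
l(w) = w³ (l(w) = w²*w = w³)
l(t(-12, -10)) + R = (-10)³ + 375/2 = -1000 + 375/2 = -1625/2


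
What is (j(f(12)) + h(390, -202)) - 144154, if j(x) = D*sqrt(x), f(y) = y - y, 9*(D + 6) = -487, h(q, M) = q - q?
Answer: -144154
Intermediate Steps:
h(q, M) = 0
D = -541/9 (D = -6 + (1/9)*(-487) = -6 - 487/9 = -541/9 ≈ -60.111)
f(y) = 0
j(x) = -541*sqrt(x)/9
(j(f(12)) + h(390, -202)) - 144154 = (-541*sqrt(0)/9 + 0) - 144154 = (-541/9*0 + 0) - 144154 = (0 + 0) - 144154 = 0 - 144154 = -144154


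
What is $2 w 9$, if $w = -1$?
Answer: $-18$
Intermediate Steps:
$2 w 9 = 2 \left(-1\right) 9 = \left(-2\right) 9 = -18$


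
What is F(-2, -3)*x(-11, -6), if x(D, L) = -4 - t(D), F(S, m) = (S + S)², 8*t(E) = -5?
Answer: -54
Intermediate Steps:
t(E) = -5/8 (t(E) = (⅛)*(-5) = -5/8)
F(S, m) = 4*S² (F(S, m) = (2*S)² = 4*S²)
x(D, L) = -27/8 (x(D, L) = -4 - 1*(-5/8) = -4 + 5/8 = -27/8)
F(-2, -3)*x(-11, -6) = (4*(-2)²)*(-27/8) = (4*4)*(-27/8) = 16*(-27/8) = -54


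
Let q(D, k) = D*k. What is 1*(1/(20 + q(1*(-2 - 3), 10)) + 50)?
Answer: 1499/30 ≈ 49.967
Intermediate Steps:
1*(1/(20 + q(1*(-2 - 3), 10)) + 50) = 1*(1/(20 + (1*(-2 - 3))*10) + 50) = 1*(1/(20 + (1*(-5))*10) + 50) = 1*(1/(20 - 5*10) + 50) = 1*(1/(20 - 50) + 50) = 1*(1/(-30) + 50) = 1*(-1/30 + 50) = 1*(1499/30) = 1499/30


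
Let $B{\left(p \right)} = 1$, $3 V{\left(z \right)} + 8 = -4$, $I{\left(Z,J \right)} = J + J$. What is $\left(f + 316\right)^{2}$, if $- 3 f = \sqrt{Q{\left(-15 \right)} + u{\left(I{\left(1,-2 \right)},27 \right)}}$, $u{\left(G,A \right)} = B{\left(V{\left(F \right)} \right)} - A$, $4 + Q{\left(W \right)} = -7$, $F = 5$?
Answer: $\frac{\left(948 - i \sqrt{37}\right)^{2}}{9} \approx 99852.0 - 1281.4 i$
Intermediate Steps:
$I{\left(Z,J \right)} = 2 J$
$V{\left(z \right)} = -4$ ($V{\left(z \right)} = - \frac{8}{3} + \frac{1}{3} \left(-4\right) = - \frac{8}{3} - \frac{4}{3} = -4$)
$Q{\left(W \right)} = -11$ ($Q{\left(W \right)} = -4 - 7 = -11$)
$u{\left(G,A \right)} = 1 - A$
$f = - \frac{i \sqrt{37}}{3}$ ($f = - \frac{\sqrt{-11 + \left(1 - 27\right)}}{3} = - \frac{\sqrt{-11 - 26}}{3} = - \frac{\sqrt{-37}}{3} = - \frac{i \sqrt{37}}{3} \approx - 2.0276 i$)
$\left(f + 316\right)^{2} = \left(- \frac{i \sqrt{37}}{3} + 316\right)^{2} = \left(316 - \frac{i \sqrt{37}}{3}\right)^{2}$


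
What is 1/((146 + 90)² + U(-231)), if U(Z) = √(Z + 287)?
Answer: 6962/387755545 - √14/1551022180 ≈ 1.7952e-5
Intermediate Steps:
U(Z) = √(287 + Z)
1/((146 + 90)² + U(-231)) = 1/((146 + 90)² + √(287 - 231)) = 1/(236² + √56) = 1/(55696 + 2*√14)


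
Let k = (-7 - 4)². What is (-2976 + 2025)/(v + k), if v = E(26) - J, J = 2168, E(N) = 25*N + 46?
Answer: 951/1351 ≈ 0.70392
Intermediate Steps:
E(N) = 46 + 25*N
v = -1472 (v = (46 + 25*26) - 1*2168 = (46 + 650) - 2168 = 696 - 2168 = -1472)
k = 121 (k = (-11)² = 121)
(-2976 + 2025)/(v + k) = (-2976 + 2025)/(-1472 + 121) = -951/(-1351) = -951*(-1/1351) = 951/1351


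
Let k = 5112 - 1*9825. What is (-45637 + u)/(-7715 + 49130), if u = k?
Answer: -10070/8283 ≈ -1.2157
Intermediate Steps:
k = -4713 (k = 5112 - 9825 = -4713)
u = -4713
(-45637 + u)/(-7715 + 49130) = (-45637 - 4713)/(-7715 + 49130) = -50350/41415 = -50350*1/41415 = -10070/8283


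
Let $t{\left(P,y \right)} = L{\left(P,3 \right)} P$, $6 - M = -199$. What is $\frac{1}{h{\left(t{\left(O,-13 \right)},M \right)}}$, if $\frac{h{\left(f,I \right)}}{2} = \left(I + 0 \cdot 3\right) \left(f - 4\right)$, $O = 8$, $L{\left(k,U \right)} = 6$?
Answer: $\frac{1}{18040} \approx 5.5432 \cdot 10^{-5}$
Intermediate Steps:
$M = 205$ ($M = 6 - -199 = 6 + 199 = 205$)
$t{\left(P,y \right)} = 6 P$
$h{\left(f,I \right)} = 2 I \left(-4 + f\right)$ ($h{\left(f,I \right)} = 2 \left(I + 0 \cdot 3\right) \left(f - 4\right) = 2 \left(I + 0\right) \left(-4 + f\right) = 2 I \left(-4 + f\right)$)
$\frac{1}{h{\left(t{\left(O,-13 \right)},M \right)}} = \frac{1}{2 \cdot 205 \left(-4 + 6 \cdot 8\right)} = \frac{1}{2 \cdot 205 \left(-4 + 48\right)} = \frac{1}{2 \cdot 205 \cdot 44} = \frac{1}{18040}$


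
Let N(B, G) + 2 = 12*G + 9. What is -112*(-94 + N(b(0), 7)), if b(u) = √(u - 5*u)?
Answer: 336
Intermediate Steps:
b(u) = 2*√(-u) (b(u) = √(-4*u) = 2*√(-u))
N(B, G) = 7 + 12*G (N(B, G) = -2 + (12*G + 9) = -2 + (9 + 12*G) = 7 + 12*G)
-112*(-94 + N(b(0), 7)) = -112*(-94 + (7 + 12*7)) = -112*(-94 + (7 + 84)) = -112*(-94 + 91) = -112*(-3) = 336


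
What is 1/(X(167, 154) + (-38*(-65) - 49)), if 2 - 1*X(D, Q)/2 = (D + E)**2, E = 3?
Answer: -1/55375 ≈ -1.8059e-5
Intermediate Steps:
X(D, Q) = 4 - 2*(3 + D)**2 (X(D, Q) = 4 - 2*(D + 3)**2 = 4 - 2*(3 + D)**2)
1/(X(167, 154) + (-38*(-65) - 49)) = 1/((4 - 2*(3 + 167)**2) + (-38*(-65) - 49)) = 1/((4 - 2*170**2) + (2470 - 49)) = 1/((4 - 2*28900) + 2421) = 1/((4 - 57800) + 2421) = 1/(-57796 + 2421) = 1/(-55375) = -1/55375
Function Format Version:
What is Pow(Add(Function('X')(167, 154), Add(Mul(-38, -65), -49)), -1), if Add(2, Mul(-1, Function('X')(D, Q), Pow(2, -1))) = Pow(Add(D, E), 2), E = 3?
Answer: Rational(-1, 55375) ≈ -1.8059e-5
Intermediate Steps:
Function('X')(D, Q) = Add(4, Mul(-2, Pow(Add(3, D), 2))) (Function('X')(D, Q) = Add(4, Mul(-2, Pow(Add(D, 3), 2))) = Add(4, Mul(-2, Pow(Add(3, D), 2))))
Pow(Add(Function('X')(167, 154), Add(Mul(-38, -65), -49)), -1) = Pow(Add(Add(4, Mul(-2, Pow(Add(3, 167), 2))), Add(Mul(-38, -65), -49)), -1) = Pow(Add(Add(4, Mul(-2, Pow(170, 2))), Add(2470, -49)), -1) = Pow(Add(Add(4, Mul(-2, 28900)), 2421), -1) = Pow(Add(Add(4, -57800), 2421), -1) = Pow(Add(-57796, 2421), -1) = Pow(-55375, -1) = Rational(-1, 55375)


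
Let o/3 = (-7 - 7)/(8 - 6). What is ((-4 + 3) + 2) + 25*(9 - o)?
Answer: 751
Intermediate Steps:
o = -21 (o = 3*((-7 - 7)/(8 - 6)) = 3*(-14/2) = 3*(-14*½) = 3*(-7) = -21)
((-4 + 3) + 2) + 25*(9 - o) = ((-4 + 3) + 2) + 25*(9 - 1*(-21)) = (-1 + 2) + 25*(9 + 21) = 1 + 25*30 = 1 + 750 = 751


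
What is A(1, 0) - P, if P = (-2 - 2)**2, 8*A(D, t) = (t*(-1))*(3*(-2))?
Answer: -16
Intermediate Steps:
A(D, t) = 3*t/4 (A(D, t) = ((t*(-1))*(3*(-2)))/8 = (-t*(-6))/8 = (6*t)/8 = 3*t/4)
P = 16 (P = (-4)**2 = 16)
A(1, 0) - P = (3/4)*0 - 1*16 = 0 - 16 = -16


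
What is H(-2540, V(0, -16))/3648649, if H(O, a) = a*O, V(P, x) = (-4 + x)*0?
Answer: 0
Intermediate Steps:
V(P, x) = 0
H(O, a) = O*a
H(-2540, V(0, -16))/3648649 = -2540*0/3648649 = 0*(1/3648649) = 0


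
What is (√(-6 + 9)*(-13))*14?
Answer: -182*√3 ≈ -315.23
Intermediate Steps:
(√(-6 + 9)*(-13))*14 = (√3*(-13))*14 = -13*√3*14 = -182*√3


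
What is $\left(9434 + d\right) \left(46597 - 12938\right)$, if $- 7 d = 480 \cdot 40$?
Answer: $\frac{1576520242}{7} \approx 2.2522 \cdot 10^{8}$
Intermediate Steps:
$d = - \frac{19200}{7}$ ($d = - \frac{480 \cdot 40}{7} = \left(- \frac{1}{7}\right) 19200 = - \frac{19200}{7} \approx -2742.9$)
$\left(9434 + d\right) \left(46597 - 12938\right) = \left(9434 - \frac{19200}{7}\right) \left(46597 - 12938\right) = \frac{46838}{7} \cdot 33659 = \frac{1576520242}{7}$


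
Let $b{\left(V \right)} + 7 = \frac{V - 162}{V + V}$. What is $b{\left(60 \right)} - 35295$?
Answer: $- \frac{706057}{20} \approx -35303.0$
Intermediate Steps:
$b{\left(V \right)} = -7 + \frac{-162 + V}{2 V}$ ($b{\left(V \right)} = -7 + \frac{V - 162}{V + V} = -7 + \frac{-162 + V}{2 V}$)
$b{\left(60 \right)} - 35295 = \left(- \frac{13}{2} - \frac{81}{60}\right) - 35295 = \left(- \frac{13}{2} - \frac{27}{20}\right) - 35295 = - \frac{157}{20} - 35295 = - \frac{706057}{20}$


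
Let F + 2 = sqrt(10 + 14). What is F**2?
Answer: 28 - 8*sqrt(6) ≈ 8.4041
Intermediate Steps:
F = -2 + 2*sqrt(6) (F = -2 + sqrt(10 + 14) = -2 + sqrt(24) = -2 + 2*sqrt(6) ≈ 2.8990)
F**2 = (-2 + 2*sqrt(6))**2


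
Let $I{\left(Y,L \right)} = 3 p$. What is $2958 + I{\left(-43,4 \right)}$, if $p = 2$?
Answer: $2964$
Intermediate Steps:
$I{\left(Y,L \right)} = 6$ ($I{\left(Y,L \right)} = 3 \cdot 2 = 6$)
$2958 + I{\left(-43,4 \right)} = 2958 + 6 = 2964$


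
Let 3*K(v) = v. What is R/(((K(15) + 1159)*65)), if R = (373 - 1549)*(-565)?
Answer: 11074/1261 ≈ 8.7819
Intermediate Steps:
R = 664440 (R = -1176*(-565) = 664440)
K(v) = v/3
R/(((K(15) + 1159)*65)) = 664440/((((⅓)*15 + 1159)*65)) = 664440/(((5 + 1159)*65)) = 664440/((1164*65)) = 664440/75660 = 664440*(1/75660) = 11074/1261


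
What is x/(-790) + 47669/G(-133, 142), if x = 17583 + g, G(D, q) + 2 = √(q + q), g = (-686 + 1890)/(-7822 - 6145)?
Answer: 49159513119/154475020 + 47669*√71/140 ≈ 3187.3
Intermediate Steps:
g = -1204/13967 (g = 1204/(-13967) = 1204*(-1/13967) = -1204/13967 ≈ -0.086203)
G(D, q) = -2 + √2*√q (G(D, q) = -2 + √(q + q) = -2 + √(2*q) = -2 + √2*√q)
x = 245580557/13967 (x = 17583 - 1204/13967 = 245580557/13967 ≈ 17583.)
x/(-790) + 47669/G(-133, 142) = (245580557/13967)/(-790) + 47669/(-2 + √2*√142) = (245580557/13967)*(-1/790) + 47669/(-2 + 2*√71) = -245580557/11033930 + 47669/(-2 + 2*√71)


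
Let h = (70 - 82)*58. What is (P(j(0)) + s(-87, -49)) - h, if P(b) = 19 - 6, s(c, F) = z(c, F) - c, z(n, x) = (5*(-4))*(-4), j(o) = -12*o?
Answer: 876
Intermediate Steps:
z(n, x) = 80 (z(n, x) = -20*(-4) = 80)
s(c, F) = 80 - c
P(b) = 13
h = -696 (h = -12*58 = -696)
(P(j(0)) + s(-87, -49)) - h = (13 + (80 - 1*(-87))) - 1*(-696) = (13 + (80 + 87)) + 696 = (13 + 167) + 696 = 180 + 696 = 876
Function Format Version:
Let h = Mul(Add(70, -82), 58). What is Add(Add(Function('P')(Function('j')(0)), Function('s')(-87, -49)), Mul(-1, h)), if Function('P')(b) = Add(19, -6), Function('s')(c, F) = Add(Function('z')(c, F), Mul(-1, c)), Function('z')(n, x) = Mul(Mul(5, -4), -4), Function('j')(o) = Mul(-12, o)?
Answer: 876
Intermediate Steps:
Function('z')(n, x) = 80 (Function('z')(n, x) = Mul(-20, -4) = 80)
Function('s')(c, F) = Add(80, Mul(-1, c))
Function('P')(b) = 13
h = -696 (h = Mul(-12, 58) = -696)
Add(Add(Function('P')(Function('j')(0)), Function('s')(-87, -49)), Mul(-1, h)) = Add(Add(13, Add(80, Mul(-1, -87))), Mul(-1, -696)) = Add(Add(13, Add(80, 87)), 696) = Add(Add(13, 167), 696) = Add(180, 696) = 876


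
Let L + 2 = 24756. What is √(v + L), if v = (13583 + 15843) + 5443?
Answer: √59623 ≈ 244.18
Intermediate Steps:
L = 24754 (L = -2 + 24756 = 24754)
v = 34869 (v = 29426 + 5443 = 34869)
√(v + L) = √(34869 + 24754) = √59623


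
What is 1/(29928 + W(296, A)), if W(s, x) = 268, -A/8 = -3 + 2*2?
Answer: 1/30196 ≈ 3.3117e-5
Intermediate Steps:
A = -8 (A = -8*(-3 + 2*2) = -8*(-3 + 4) = -8*1 = -8)
1/(29928 + W(296, A)) = 1/(29928 + 268) = 1/30196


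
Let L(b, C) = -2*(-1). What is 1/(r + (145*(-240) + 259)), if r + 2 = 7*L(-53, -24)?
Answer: -1/34529 ≈ -2.8961e-5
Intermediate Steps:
L(b, C) = 2
r = 12 (r = -2 + 7*2 = -2 + 14 = 12)
1/(r + (145*(-240) + 259)) = 1/(12 + (145*(-240) + 259)) = 1/(12 + (-34800 + 259)) = 1/(12 - 34541) = 1/(-34529) = -1/34529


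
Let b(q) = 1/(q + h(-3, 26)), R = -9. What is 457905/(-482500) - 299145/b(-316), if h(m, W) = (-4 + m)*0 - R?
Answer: 8862320105919/96500 ≈ 9.1838e+7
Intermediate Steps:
h(m, W) = 9 (h(m, W) = (-4 + m)*0 - 1*(-9) = 0 + 9 = 9)
b(q) = 1/(9 + q) (b(q) = 1/(q + 9) = 1/(9 + q))
457905/(-482500) - 299145/b(-316) = 457905/(-482500) - 299145/(1/(9 - 316)) = 457905*(-1/482500) - 299145/(1/(-307)) = -91581/96500 - 299145/(-1/307) = -91581/96500 - 299145*(-307) = -91581/96500 + 91837515 = 8862320105919/96500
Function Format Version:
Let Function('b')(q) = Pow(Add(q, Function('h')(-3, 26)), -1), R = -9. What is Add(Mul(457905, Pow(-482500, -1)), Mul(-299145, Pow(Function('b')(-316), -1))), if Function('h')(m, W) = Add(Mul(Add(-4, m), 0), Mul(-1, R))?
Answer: Rational(8862320105919, 96500) ≈ 9.1838e+7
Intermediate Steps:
Function('h')(m, W) = 9 (Function('h')(m, W) = Add(Mul(Add(-4, m), 0), Mul(-1, -9)) = Add(0, 9) = 9)
Function('b')(q) = Pow(Add(9, q), -1) (Function('b')(q) = Pow(Add(q, 9), -1) = Pow(Add(9, q), -1))
Add(Mul(457905, Pow(-482500, -1)), Mul(-299145, Pow(Function('b')(-316), -1))) = Add(Mul(457905, Pow(-482500, -1)), Mul(-299145, Pow(Pow(Add(9, -316), -1), -1))) = Add(Mul(457905, Rational(-1, 482500)), Mul(-299145, Pow(Pow(-307, -1), -1))) = Add(Rational(-91581, 96500), Mul(-299145, Pow(Rational(-1, 307), -1))) = Add(Rational(-91581, 96500), Mul(-299145, -307)) = Add(Rational(-91581, 96500), 91837515) = Rational(8862320105919, 96500)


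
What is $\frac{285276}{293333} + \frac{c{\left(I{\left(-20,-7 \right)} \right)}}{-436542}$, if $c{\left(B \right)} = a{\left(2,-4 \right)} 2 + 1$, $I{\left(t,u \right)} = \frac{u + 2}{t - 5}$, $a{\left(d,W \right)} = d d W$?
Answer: $\frac{4017549965}{4130715306} \approx 0.9726$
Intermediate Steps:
$a{\left(d,W \right)} = W d^{2}$ ($a{\left(d,W \right)} = d^{2} W = W d^{2}$)
$I{\left(t,u \right)} = \frac{2 + u}{-5 + t}$
$c{\left(B \right)} = -31$ ($c{\left(B \right)} = - 4 \cdot 2^{2} \cdot 2 + 1 = \left(-4\right) 4 \cdot 2 + 1 = \left(-16\right) 2 + 1 = -32 + 1 = -31$)
$\frac{285276}{293333} + \frac{c{\left(I{\left(-20,-7 \right)} \right)}}{-436542} = \frac{285276}{293333} - \frac{31}{-436542} = 285276 \cdot \frac{1}{293333} - - \frac{1}{14082} = \frac{285276}{293333} + \frac{1}{14082} = \frac{4017549965}{4130715306}$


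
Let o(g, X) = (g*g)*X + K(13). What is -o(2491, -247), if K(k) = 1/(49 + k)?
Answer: 95024610433/62 ≈ 1.5327e+9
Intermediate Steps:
o(g, X) = 1/62 + X*g² (o(g, X) = (g*g)*X + 1/(49 + 13) = g²*X + 1/62 = X*g² + 1/62 = 1/62 + X*g²)
-o(2491, -247) = -(1/62 - 247*2491²) = -(1/62 - 247*6205081) = -(1/62 - 1532655007) = -1*(-95024610433/62) = 95024610433/62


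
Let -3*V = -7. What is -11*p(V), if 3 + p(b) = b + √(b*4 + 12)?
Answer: 22/3 - 88*√3/3 ≈ -43.474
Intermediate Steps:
V = 7/3 (V = -⅓*(-7) = 7/3 ≈ 2.3333)
p(b) = -3 + b + √(12 + 4*b) (p(b) = -3 + (b + √(b*4 + 12)) = -3 + (b + √(4*b + 12)) = -3 + (b + √(12 + 4*b)) = -3 + b + √(12 + 4*b))
-11*p(V) = -11*(-3 + 7/3 + 2*√(3 + 7/3)) = -11*(-3 + 7/3 + 2*√(16/3)) = -11*(-3 + 7/3 + 2*(4*√3/3)) = -11*(-3 + 7/3 + 8*√3/3) = -11*(-⅔ + 8*√3/3) = 22/3 - 88*√3/3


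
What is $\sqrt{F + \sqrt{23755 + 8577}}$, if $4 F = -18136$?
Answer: $\sqrt{-4534 + 2 \sqrt{8083}} \approx 65.986 i$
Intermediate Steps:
$F = -4534$ ($F = \frac{1}{4} \left(-18136\right) = -4534$)
$\sqrt{F + \sqrt{23755 + 8577}} = \sqrt{-4534 + \sqrt{23755 + 8577}} = \sqrt{-4534 + \sqrt{32332}} = \sqrt{-4534 + 2 \sqrt{8083}}$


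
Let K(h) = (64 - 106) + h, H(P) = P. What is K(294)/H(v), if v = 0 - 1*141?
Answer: -84/47 ≈ -1.7872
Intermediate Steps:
v = -141 (v = 0 - 141 = -141)
K(h) = -42 + h
K(294)/H(v) = (-42 + 294)/(-141) = 252*(-1/141) = -84/47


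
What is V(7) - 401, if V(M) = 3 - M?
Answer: -405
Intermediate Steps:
V(7) - 401 = (3 - 1*7) - 401 = (3 - 7) - 401 = -4 - 401 = -405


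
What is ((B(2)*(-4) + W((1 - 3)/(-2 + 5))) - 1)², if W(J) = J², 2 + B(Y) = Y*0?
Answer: 4489/81 ≈ 55.420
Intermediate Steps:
B(Y) = -2 (B(Y) = -2 + Y*0 = -2 + 0 = -2)
((B(2)*(-4) + W((1 - 3)/(-2 + 5))) - 1)² = ((-2*(-4) + ((1 - 3)/(-2 + 5))²) - 1)² = ((8 + (-2/3)²) - 1)² = ((8 + (-2*⅓)²) - 1)² = ((8 + (-⅔)²) - 1)² = ((8 + 4/9) - 1)² = (76/9 - 1)² = (67/9)² = 4489/81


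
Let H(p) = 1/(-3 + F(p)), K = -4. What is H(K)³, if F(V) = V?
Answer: -1/343 ≈ -0.0029155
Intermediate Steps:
H(p) = 1/(-3 + p)
H(K)³ = (1/(-3 - 4))³ = (1/(-7))³ = (-⅐)³ = -1/343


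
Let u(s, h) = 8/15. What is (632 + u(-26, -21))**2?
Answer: 90022144/225 ≈ 4.0010e+5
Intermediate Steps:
u(s, h) = 8/15 (u(s, h) = 8*(1/15) = 8/15)
(632 + u(-26, -21))**2 = (632 + 8/15)**2 = (9488/15)**2 = 90022144/225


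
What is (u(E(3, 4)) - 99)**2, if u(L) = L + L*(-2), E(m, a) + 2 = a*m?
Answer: 11881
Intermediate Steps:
E(m, a) = -2 + a*m
u(L) = -L (u(L) = L - 2*L = -L)
(u(E(3, 4)) - 99)**2 = (-(-2 + 4*3) - 99)**2 = (-(-2 + 12) - 99)**2 = (-1*10 - 99)**2 = (-10 - 99)**2 = (-109)**2 = 11881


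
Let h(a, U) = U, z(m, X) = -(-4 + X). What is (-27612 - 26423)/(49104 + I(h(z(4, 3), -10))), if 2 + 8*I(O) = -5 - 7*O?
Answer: -86456/78579 ≈ -1.1002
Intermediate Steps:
z(m, X) = 4 - X
I(O) = -7/8 - 7*O/8 (I(O) = -¼ + (-5 - 7*O)/8 = -¼ + (-5/8 - 7*O/8) = -7/8 - 7*O/8)
(-27612 - 26423)/(49104 + I(h(z(4, 3), -10))) = (-27612 - 26423)/(49104 + (-7/8 - 7/8*(-10))) = -54035/(49104 + (-7/8 + 35/4)) = -54035/(49104 + 63/8) = -54035/392895/8 = -54035*8/392895 = -86456/78579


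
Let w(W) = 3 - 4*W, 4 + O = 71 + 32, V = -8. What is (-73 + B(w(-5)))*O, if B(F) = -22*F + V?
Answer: -58113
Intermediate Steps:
O = 99 (O = -4 + (71 + 32) = -4 + 103 = 99)
B(F) = -8 - 22*F (B(F) = -22*F - 8 = -8 - 22*F)
(-73 + B(w(-5)))*O = (-73 + (-8 - 22*(3 - 4*(-5))))*99 = (-73 + (-8 - 22*(3 + 20)))*99 = (-73 + (-8 - 22*23))*99 = (-73 + (-8 - 506))*99 = (-73 - 514)*99 = -587*99 = -58113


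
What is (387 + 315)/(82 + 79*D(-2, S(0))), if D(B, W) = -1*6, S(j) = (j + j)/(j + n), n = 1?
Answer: -351/196 ≈ -1.7908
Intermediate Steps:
S(j) = 2*j/(1 + j) (S(j) = (j + j)/(j + 1) = (2*j)/(1 + j) = 2*j/(1 + j))
D(B, W) = -6
(387 + 315)/(82 + 79*D(-2, S(0))) = (387 + 315)/(82 + 79*(-6)) = 702/(82 - 474) = 702/(-392) = 702*(-1/392) = -351/196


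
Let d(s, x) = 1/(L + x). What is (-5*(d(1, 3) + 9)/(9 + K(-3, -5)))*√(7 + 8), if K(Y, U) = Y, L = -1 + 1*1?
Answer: -70*√15/9 ≈ -30.123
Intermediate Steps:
L = 0 (L = -1 + 1 = 0)
d(s, x) = 1/x (d(s, x) = 1/(0 + x) = 1/x)
(-5*(d(1, 3) + 9)/(9 + K(-3, -5)))*√(7 + 8) = (-5*(1/3 + 9)/(9 - 3))*√(7 + 8) = (-5*(⅓ + 9)/6)*√15 = (-140/(3*6))*√15 = (-5*14/9)*√15 = -70*√15/9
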